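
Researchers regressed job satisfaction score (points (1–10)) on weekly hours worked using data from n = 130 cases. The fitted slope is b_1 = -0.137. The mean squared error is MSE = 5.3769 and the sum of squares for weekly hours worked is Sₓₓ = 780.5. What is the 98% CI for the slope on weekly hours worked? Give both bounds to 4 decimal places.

SE(b_1) = √(MSE/Sₓₓ) = √(5.3769/780.5) = 0.0830003.
df = n − 2 = 128.
t* = t_{0.01, 128} = 2.355834.
Margin = t* × SE = 2.355834 × 0.0830003 = 0.195535.
CI: -0.137 ± 0.195535 → (-0.3325, 0.0585).
With 98% confidence, each one-unit increase in weekly hours worked is associated with a change of between -0.3325 and 0.0585 points (1–10) in job satisfaction score.

(-0.3325, 0.0585)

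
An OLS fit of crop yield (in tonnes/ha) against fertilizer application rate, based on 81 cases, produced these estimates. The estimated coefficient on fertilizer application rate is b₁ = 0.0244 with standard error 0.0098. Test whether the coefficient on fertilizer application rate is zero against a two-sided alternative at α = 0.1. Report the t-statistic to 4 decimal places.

t = 2.4898

H₀: β₁ = 0 vs H₁: β₁ ≠ 0.
t = (b₁ − β₁⁰)/SE = 0.0244 / 0.0098 = 2.4898.
df = n − 2 = 81 − 2 = 79.
Two-sided p ≈ 0.0149, which is < 0.1, so reject H₀.
There is evidence that fertilizer application rate is associated with crop yield.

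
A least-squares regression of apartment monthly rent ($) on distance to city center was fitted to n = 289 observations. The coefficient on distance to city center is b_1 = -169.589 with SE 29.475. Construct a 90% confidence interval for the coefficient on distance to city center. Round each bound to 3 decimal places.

(-218.228, -120.950)

df = n − 2 = 289 − 2 = 287.
t* = t_{0.05, 287} = 1.65018.
Margin = t* × SE = 1.65018 × 29.475 = 48.63906.
CI: -169.589 ± 48.63906 → (-218.228, -120.950).
With 90% confidence, each one-unit increase in distance to city center is associated with a change of between -218.228 and -120.950 $ in apartment monthly rent.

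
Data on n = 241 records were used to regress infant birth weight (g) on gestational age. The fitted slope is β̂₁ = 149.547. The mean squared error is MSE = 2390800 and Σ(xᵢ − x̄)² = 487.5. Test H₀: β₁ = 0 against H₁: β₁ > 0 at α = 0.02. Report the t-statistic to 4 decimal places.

SE(β̂₁) = √(MSE/Sₓₓ) = √(2.3908e+06/487.5) = 70.03.
t = 149.547 / 70.03 = 2.1355.
df = n − 2 = 239.
One-sided p ≈ 0.0169, which is < 0.02, so reject H₀.
There is evidence that the true slope on gestational age is positive.

t = 2.1355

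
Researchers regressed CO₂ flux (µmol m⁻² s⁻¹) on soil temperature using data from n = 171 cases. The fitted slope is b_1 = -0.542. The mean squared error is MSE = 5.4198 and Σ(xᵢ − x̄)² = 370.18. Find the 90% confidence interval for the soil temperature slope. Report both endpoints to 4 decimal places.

SE(b_1) = √(MSE/Sₓₓ) = √(5.4198/370.18) = 0.121.
df = n − 2 = 169.
t* = t_{0.05, 169} = 1.65392.
Margin = t* × SE = 1.65392 × 0.121 = 0.200124.
CI: -0.542 ± 0.200124 → (-0.7421, -0.3419).
With 90% confidence, each one-unit increase in soil temperature is associated with a change of between -0.7421 and -0.3419 µmol m⁻² s⁻¹ in CO₂ flux.

(-0.7421, -0.3419)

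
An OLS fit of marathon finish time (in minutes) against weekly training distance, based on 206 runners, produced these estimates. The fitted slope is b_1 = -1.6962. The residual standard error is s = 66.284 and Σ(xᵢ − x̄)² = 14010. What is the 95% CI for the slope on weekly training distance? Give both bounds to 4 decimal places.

SE(b_1) = s/√Sₓₓ = 66.284/√14010 = 0.560002.
df = n − 2 = 204.
t* = t_{0.025, 204} = 1.971661.
Margin = t* × SE = 1.971661 × 0.560002 = 1.104134.
CI: -1.6962 ± 1.104134 → (-2.8003, -0.5921).
With 95% confidence, each one-unit increase in weekly training distance is associated with a change of between -2.8003 and -0.5921 minutes in marathon finish time.

(-2.8003, -0.5921)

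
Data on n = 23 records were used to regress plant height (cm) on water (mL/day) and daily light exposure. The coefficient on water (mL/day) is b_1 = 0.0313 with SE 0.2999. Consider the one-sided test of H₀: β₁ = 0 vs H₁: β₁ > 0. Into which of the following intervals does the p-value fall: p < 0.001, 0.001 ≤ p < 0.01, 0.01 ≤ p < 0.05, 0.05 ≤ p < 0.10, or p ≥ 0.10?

t = 0.0313 / 0.2999 = 0.104.
df = n − k − 1 = 23 − 2 − 1 = 20.
One-sided p = P(T_{20} > t) ≈ 0.4590.
So p ≥ 0.10.

p ≥ 0.10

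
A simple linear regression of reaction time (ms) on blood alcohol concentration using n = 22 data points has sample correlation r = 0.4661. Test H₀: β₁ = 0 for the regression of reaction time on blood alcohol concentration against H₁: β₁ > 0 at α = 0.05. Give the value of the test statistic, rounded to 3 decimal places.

t = 2.356

t = r·√(n − 2)/√(1 − r²) = 0.4661·√20/√0.782751 = 2.356.
df = n − 2 = 20.
One-sided p ≈ 0.0144, which is < 0.05, so reject H₀.
There is evidence of a linear association between blood alcohol concentration and reaction time.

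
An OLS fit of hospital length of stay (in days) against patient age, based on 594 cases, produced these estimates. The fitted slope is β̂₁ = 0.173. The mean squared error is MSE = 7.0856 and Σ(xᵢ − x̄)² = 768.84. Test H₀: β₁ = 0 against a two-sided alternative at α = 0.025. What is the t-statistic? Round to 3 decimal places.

t = 1.802

SE(β̂₁) = √(MSE/Sₓₓ) = √(7.0856/768.84) = 0.0959998.
t = 0.173 / 0.0959998 = 1.802.
df = n − 2 = 592.
Two-sided p ≈ 0.0720, which is ≥ 0.025, so fail to reject H₀.
The data do not give significant evidence of an association between patient age and hospital length of stay.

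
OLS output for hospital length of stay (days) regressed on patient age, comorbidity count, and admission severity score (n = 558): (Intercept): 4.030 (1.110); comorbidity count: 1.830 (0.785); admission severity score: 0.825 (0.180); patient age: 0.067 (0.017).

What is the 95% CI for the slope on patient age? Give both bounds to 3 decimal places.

Read off: b = 0.067, SE = 0.017 for patient age.
df = n − k − 1 = 558 − 3 − 1 = 554.
t* = t_{0.025, 554} = 1.964255.
Margin = t* × SE = 1.964255 × 0.017 = 0.03339.
CI: 0.067 ± 0.03339 → (0.034, 0.100).

(0.034, 0.100)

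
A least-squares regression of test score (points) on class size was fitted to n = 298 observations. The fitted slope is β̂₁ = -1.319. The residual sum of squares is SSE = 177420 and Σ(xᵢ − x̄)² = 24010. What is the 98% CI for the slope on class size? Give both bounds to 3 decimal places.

MSE = SSE/(n − 2) = 177420/296 = 599.392.
SE(β̂₁) = √(MSE/Sₓₓ) = √(599.392/24010) = 0.158001.
df = n − 2 = 296.
t* = t_{0.01, 296} = 2.339012.
Margin = t* × SE = 2.339012 × 0.158001 = 0.36957.
CI: -1.319 ± 0.36957 → (-1.689, -0.949).
With 98% confidence, each one-unit increase in class size is associated with a change of between -1.689 and -0.949 points in test score.

(-1.689, -0.949)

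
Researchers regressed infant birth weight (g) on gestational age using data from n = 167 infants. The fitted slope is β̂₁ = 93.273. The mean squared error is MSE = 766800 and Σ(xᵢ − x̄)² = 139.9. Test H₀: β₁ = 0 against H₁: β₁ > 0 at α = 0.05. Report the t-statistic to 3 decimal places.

t = 1.260

SE(β̂₁) = √(MSE/Sₓₓ) = √(766800/139.9) = 74.0342.
t = 93.273 / 74.0342 = 1.260.
df = n − 2 = 165.
One-sided p ≈ 0.1047, which is ≥ 0.05, so fail to reject H₀.
The data do not give significant evidence that the true slope on gestational age is positive.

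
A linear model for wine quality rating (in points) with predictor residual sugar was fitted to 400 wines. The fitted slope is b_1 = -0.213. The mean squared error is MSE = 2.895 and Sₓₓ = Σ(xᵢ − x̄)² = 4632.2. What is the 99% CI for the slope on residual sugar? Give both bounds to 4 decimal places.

SE(b_1) = √(MSE/Sₓₓ) = √(2.895/4632.2) = 0.0249995.
df = n − 2 = 398.
t* = t_{0.005, 398} = 2.588238.
Margin = t* × SE = 2.588238 × 0.0249995 = 0.064705.
CI: -0.213 ± 0.064705 → (-0.2777, -0.1483).
With 99% confidence, each one-unit increase in residual sugar is associated with a change of between -0.2777 and -0.1483 points in wine quality rating.

(-0.2777, -0.1483)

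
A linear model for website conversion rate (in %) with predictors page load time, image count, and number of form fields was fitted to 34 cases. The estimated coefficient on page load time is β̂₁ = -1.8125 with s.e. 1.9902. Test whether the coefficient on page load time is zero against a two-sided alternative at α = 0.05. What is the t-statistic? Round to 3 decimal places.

H₀: β₁ = 0 vs H₁: β₁ ≠ 0.
t = (β̂₁ − β₁⁰)/SE = -1.8125 / 1.9902 = -0.911.
df = n − k − 1 = 34 − 3 − 1 = 30.
Two-sided p ≈ 0.3697, which is ≥ 0.05, so fail to reject H₀.
The data do not give significant evidence of an association between page load time and website conversion rate, after adjusting for the other predictors.

t = -0.911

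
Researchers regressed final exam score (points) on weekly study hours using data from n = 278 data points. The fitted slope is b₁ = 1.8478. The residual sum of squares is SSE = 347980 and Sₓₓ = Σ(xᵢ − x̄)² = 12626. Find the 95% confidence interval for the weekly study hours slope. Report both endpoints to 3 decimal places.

MSE = SSE/(n − 2) = 347980/276 = 1260.8.
SE(b₁) = √(MSE/Sₓₓ) = √(1260.8/12626) = 0.316002.
df = n − 2 = 276.
t* = t_{0.025, 276} = 1.968596.
Margin = t* × SE = 1.968596 × 0.316002 = 0.62208.
CI: 1.8478 ± 0.62208 → (1.226, 2.470).
With 95% confidence, each one-unit increase in weekly study hours is associated with a change of between 1.226 and 2.470 points in final exam score.

(1.226, 2.470)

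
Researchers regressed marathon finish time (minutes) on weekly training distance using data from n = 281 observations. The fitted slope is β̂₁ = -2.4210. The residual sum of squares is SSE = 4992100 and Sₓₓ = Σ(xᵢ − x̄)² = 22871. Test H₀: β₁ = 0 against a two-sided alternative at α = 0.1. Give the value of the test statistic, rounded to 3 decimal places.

t = -2.737

MSE = SSE/(n − 2) = 4992100/279 = 17892.8.
SE(β̂₁) = √(MSE/Sₓₓ) = √(17892.8/22871) = 0.884498.
t = -2.4210 / 0.884498 = -2.737.
df = n − 2 = 279.
Two-sided p ≈ 0.0066, which is < 0.1, so reject H₀.
There is evidence that weekly training distance is associated with marathon finish time.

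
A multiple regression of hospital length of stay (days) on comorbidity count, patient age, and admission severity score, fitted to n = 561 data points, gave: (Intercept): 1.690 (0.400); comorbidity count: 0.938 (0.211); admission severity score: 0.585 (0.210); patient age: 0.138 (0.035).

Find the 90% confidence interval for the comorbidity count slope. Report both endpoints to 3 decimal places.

(0.590, 1.286)

Read off: b = 0.938, SE = 0.211 for comorbidity count.
df = n − k − 1 = 561 − 3 − 1 = 557.
t* = t_{0.05, 557} = 1.647594.
Margin = t* × SE = 1.647594 × 0.211 = 0.34764.
CI: 0.938 ± 0.34764 → (0.590, 1.286).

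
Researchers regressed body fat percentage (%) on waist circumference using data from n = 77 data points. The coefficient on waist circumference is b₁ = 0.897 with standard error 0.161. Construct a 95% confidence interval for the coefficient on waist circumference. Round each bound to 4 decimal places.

df = n − 2 = 77 − 2 = 75.
t* = t_{0.025, 75} = 1.992102.
Margin = t* × SE = 1.992102 × 0.161 = 0.320728.
CI: 0.897 ± 0.320728 → (0.5763, 1.2177).
With 95% confidence, each one-unit increase in waist circumference is associated with a change of between 0.5763 and 1.2177 % in body fat percentage.

(0.5763, 1.2177)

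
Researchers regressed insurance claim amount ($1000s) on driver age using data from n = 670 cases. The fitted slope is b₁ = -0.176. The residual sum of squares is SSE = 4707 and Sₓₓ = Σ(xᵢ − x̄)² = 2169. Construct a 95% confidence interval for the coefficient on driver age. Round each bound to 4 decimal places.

MSE = SSE/(n − 2) = 4707/668 = 7.04641.
SE(b₁) = √(MSE/Sₓₓ) = √(7.04641/2169) = 0.0569973.
df = n − 2 = 668.
t* = t_{0.025, 668} = 1.963522.
Margin = t* × SE = 1.963522 × 0.0569973 = 0.111915.
CI: -0.176 ± 0.111915 → (-0.2879, -0.0641).
With 95% confidence, each one-unit increase in driver age is associated with a change of between -0.2879 and -0.0641 $1000s in insurance claim amount.

(-0.2879, -0.0641)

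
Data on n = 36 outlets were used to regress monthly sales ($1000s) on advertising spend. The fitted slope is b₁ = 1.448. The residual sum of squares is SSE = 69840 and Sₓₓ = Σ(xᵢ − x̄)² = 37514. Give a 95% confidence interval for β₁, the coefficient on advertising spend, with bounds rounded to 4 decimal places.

(0.9725, 1.9235)

MSE = SSE/(n − 2) = 69840/34 = 2054.12.
SE(b₁) = √(MSE/Sₓₓ) = √(2054.12/37514) = 0.234.
df = n − 2 = 34.
t* = t_{0.025, 34} = 2.032245.
Margin = t* × SE = 2.032245 × 0.234 = 0.475545.
CI: 1.448 ± 0.475545 → (0.9725, 1.9235).
With 95% confidence, each one-unit increase in advertising spend is associated with a change of between 0.9725 and 1.9235 $1000s in monthly sales.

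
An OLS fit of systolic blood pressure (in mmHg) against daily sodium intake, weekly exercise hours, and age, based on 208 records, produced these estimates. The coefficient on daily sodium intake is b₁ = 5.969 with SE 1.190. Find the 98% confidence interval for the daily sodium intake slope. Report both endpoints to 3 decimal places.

df = n − k − 1 = 208 − 3 − 1 = 204.
t* = t_{0.01, 204} = 2.344766.
Margin = t* × SE = 2.344766 × 1.190 = 2.79027.
CI: 5.969 ± 2.79027 → (3.179, 8.759).
With 98% confidence, each one-unit increase in daily sodium intake is associated with a change of between 3.179 and 8.759 mmHg in systolic blood pressure, holding the other predictors fixed.

(3.179, 8.759)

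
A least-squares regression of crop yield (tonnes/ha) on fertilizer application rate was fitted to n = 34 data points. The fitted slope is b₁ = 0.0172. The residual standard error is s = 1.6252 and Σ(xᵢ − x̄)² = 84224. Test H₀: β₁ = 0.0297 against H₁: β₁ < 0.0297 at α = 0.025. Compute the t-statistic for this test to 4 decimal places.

t = -2.2321

SE(b₁) = s/√Sₓₓ = 1.6252/√84224 = 0.00560001.
t = (0.0172 − 0.0297) / 0.00560001 = -2.2321.
df = n − 2 = 32.
One-sided p ≈ 0.0164, which is < 0.025, so reject H₀.
There is evidence that the true slope on fertilizer application rate is below 0.0297 tonnes/ha per unit.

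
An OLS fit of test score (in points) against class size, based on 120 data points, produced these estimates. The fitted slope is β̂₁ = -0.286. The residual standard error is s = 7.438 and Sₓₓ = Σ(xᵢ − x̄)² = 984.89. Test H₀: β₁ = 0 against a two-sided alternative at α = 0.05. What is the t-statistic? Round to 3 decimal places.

SE(β̂₁) = s/√Sₓₓ = 7.438/√984.89 = 0.237008.
t = -0.286 / 0.237008 = -1.207.
df = n − 2 = 118.
Two-sided p ≈ 0.2300, which is ≥ 0.05, so fail to reject H₀.
The data do not give significant evidence of an association between class size and test score.

t = -1.207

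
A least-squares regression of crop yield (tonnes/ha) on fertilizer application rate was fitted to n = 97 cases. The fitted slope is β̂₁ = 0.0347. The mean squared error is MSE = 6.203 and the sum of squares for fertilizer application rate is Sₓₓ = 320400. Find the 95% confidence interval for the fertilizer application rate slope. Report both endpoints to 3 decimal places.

SE(β̂₁) = √(MSE/Sₓₓ) = √(6.203/320400) = 0.00440002.
df = n − 2 = 95.
t* = t_{0.025, 95} = 1.985251.
Margin = t* × SE = 1.985251 × 0.00440002 = 0.00874.
CI: 0.0347 ± 0.00874 → (0.026, 0.043).
With 95% confidence, each one-unit increase in fertilizer application rate is associated with a change of between 0.026 and 0.043 tonnes/ha in crop yield.

(0.026, 0.043)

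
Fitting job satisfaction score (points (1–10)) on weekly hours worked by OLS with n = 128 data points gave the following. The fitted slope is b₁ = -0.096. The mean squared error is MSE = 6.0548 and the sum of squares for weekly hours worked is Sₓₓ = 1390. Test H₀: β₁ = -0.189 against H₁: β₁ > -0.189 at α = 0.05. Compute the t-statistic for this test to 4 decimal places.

t = 1.4091

SE(b₁) = √(MSE/Sₓₓ) = √(6.0548/1390) = 0.0659998.
t = (-0.096 − (-0.189)) / 0.0659998 = 1.4091.
df = n − 2 = 126.
One-sided p ≈ 0.0806, which is ≥ 0.05, so fail to reject H₀.
The data do not give significant evidence that the true slope on weekly hours worked exceeds -0.189 points (1–10) per unit.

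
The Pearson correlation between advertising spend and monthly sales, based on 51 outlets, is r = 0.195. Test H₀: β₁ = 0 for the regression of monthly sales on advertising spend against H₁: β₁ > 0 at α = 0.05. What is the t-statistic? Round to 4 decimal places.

t = r·√(n − 2)/√(1 − r²) = 0.195·√49/√0.961975 = 1.3917.
df = n − 2 = 49.
One-sided p ≈ 0.0851, which is ≥ 0.05, so fail to reject H₀.
The data do not give significant evidence of a linear association between advertising spend and monthly sales.

t = 1.3917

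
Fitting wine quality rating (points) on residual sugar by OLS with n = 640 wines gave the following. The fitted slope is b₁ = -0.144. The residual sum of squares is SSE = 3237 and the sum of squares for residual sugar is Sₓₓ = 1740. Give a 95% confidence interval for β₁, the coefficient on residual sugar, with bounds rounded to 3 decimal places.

MSE = SSE/(n − 2) = 3237/638 = 5.07367.
SE(b₁) = √(MSE/Sₓₓ) = √(5.07367/1740) = 0.0539991.
df = n − 2 = 638.
t* = t_{0.025, 638} = 1.963689.
Margin = t* × SE = 1.963689 × 0.0539991 = 0.10604.
CI: -0.144 ± 0.10604 → (-0.250, -0.038).
With 95% confidence, each one-unit increase in residual sugar is associated with a change of between -0.250 and -0.038 points in wine quality rating.

(-0.250, -0.038)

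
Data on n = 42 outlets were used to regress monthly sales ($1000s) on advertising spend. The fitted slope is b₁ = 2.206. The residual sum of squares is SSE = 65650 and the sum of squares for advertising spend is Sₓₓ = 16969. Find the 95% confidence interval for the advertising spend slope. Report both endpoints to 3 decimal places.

(1.577, 2.835)

MSE = SSE/(n − 2) = 65650/40 = 1641.25.
SE(b₁) = √(MSE/Sₓₓ) = √(1641.25/16969) = 0.310999.
df = n − 2 = 40.
t* = t_{0.025, 40} = 2.021075.
Margin = t* × SE = 2.021075 × 0.310999 = 0.62855.
CI: 2.206 ± 0.62855 → (1.577, 2.835).
With 95% confidence, each one-unit increase in advertising spend is associated with a change of between 1.577 and 2.835 $1000s in monthly sales.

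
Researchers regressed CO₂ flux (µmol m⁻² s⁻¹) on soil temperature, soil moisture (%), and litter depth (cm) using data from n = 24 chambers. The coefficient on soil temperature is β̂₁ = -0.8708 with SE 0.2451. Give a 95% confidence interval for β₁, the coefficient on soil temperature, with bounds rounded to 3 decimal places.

df = n − k − 1 = 24 − 3 − 1 = 20.
t* = t_{0.025, 20} = 2.085963.
Margin = t* × SE = 2.085963 × 0.2451 = 0.51127.
CI: -0.8708 ± 0.51127 → (-1.382, -0.360).
With 95% confidence, each one-unit increase in soil temperature is associated with a change of between -1.382 and -0.360 µmol m⁻² s⁻¹ in CO₂ flux, holding the other predictors fixed.

(-1.382, -0.360)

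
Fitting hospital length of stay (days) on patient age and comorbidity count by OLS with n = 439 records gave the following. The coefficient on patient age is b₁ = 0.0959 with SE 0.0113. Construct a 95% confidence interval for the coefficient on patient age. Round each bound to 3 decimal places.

(0.074, 0.118)

df = n − k − 1 = 439 − 2 − 1 = 436.
t* = t_{0.025, 436} = 1.96542.
Margin = t* × SE = 1.96542 × 0.0113 = 0.02221.
CI: 0.0959 ± 0.02221 → (0.074, 0.118).
With 95% confidence, each one-unit increase in patient age is associated with a change of between 0.074 and 0.118 days in hospital length of stay, holding the other predictors fixed.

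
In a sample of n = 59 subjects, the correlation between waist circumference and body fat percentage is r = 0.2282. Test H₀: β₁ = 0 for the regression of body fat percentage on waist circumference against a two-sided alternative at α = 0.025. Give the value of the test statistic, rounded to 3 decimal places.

t = 1.770

t = r·√(n − 2)/√(1 − r²) = 0.2282·√57/√0.947925 = 1.770.
df = n − 2 = 57.
Two-sided p ≈ 0.0821, which is ≥ 0.025, so fail to reject H₀.
The data do not give significant evidence of a linear association between waist circumference and body fat percentage.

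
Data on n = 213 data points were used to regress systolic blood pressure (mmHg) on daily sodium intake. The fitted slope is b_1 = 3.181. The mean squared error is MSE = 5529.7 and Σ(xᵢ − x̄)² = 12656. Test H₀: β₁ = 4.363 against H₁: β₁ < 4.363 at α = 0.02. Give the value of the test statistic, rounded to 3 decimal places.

SE(b_1) = √(MSE/Sₓₓ) = √(5529.7/12656) = 0.661002.
t = (3.181 − 4.363) / 0.661002 = -1.788.
df = n − 2 = 211.
One-sided p ≈ 0.0376, which is ≥ 0.02, so fail to reject H₀.
The data do not give significant evidence that the true slope on daily sodium intake is below 4.363 mmHg per unit.

t = -1.788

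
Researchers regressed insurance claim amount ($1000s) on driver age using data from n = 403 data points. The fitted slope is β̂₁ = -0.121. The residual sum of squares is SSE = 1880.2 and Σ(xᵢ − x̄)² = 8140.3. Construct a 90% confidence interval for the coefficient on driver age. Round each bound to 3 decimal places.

(-0.161, -0.081)

MSE = SSE/(n − 2) = 1880.2/401 = 4.68878.
SE(β̂₁) = √(MSE/Sₓₓ) = √(4.68878/8140.3) = 0.0239999.
df = n − 2 = 401.
t* = t_{0.05, 401} = 1.648662.
Margin = t* × SE = 1.648662 × 0.0239999 = 0.03957.
CI: -0.121 ± 0.03957 → (-0.161, -0.081).
With 90% confidence, each one-unit increase in driver age is associated with a change of between -0.161 and -0.081 $1000s in insurance claim amount.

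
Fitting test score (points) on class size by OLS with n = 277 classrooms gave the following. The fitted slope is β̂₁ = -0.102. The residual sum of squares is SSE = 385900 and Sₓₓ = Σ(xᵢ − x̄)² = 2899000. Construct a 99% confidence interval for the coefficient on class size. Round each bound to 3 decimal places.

MSE = SSE/(n − 2) = 385900/275 = 1403.27.
SE(β̂₁) = √(MSE/Sₓₓ) = √(1403.27/2899000) = 0.0220012.
df = n − 2 = 275.
t* = t_{0.005, 275} = 2.593825.
Margin = t* × SE = 2.593825 × 0.0220012 = 0.05707.
CI: -0.102 ± 0.05707 → (-0.159, -0.045).
With 99% confidence, each one-unit increase in class size is associated with a change of between -0.159 and -0.045 points in test score.

(-0.159, -0.045)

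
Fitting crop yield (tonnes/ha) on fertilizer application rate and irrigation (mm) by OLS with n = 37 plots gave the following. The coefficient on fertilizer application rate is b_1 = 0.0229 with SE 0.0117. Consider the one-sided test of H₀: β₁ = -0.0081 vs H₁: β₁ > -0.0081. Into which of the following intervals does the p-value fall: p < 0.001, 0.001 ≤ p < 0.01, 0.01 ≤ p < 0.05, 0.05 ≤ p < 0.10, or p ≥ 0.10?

t = (0.0229 − (-0.0081)) / 0.0117 = 2.650.
df = n − k − 1 = 37 − 2 − 1 = 34.
One-sided p = P(T_{34} > t) ≈ 0.0061.
So 0.001 ≤ p < 0.01.

0.001 ≤ p < 0.01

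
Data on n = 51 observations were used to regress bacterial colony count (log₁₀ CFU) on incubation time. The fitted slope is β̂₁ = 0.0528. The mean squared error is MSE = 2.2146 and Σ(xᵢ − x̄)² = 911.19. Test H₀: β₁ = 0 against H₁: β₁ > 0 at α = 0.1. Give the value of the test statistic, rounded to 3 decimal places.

t = 1.071

SE(β̂₁) = √(MSE/Sₓₓ) = √(2.2146/911.19) = 0.0492996.
t = 0.0528 / 0.0492996 = 1.071.
df = n − 2 = 49.
One-sided p ≈ 0.1447, which is ≥ 0.1, so fail to reject H₀.
The data do not give significant evidence that the true slope on incubation time is positive.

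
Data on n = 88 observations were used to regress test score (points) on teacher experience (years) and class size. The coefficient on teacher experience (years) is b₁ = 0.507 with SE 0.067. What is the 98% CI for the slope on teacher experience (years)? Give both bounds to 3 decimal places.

(0.348, 0.666)

df = n − k − 1 = 88 − 2 − 1 = 85.
t* = t_{0.01, 85} = 2.371022.
Margin = t* × SE = 2.371022 × 0.067 = 0.15886.
CI: 0.507 ± 0.15886 → (0.348, 0.666).
With 98% confidence, each one-unit increase in teacher experience (years) is associated with a change of between 0.348 and 0.666 points in test score, holding the other predictors fixed.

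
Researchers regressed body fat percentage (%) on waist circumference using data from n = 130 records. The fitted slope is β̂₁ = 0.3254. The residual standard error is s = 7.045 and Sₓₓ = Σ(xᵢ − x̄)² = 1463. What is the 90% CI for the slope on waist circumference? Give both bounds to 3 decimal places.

(0.020, 0.631)

SE(β̂₁) = s/√Sₓₓ = 7.045/√1463 = 0.184187.
df = n − 2 = 128.
t* = t_{0.05, 128} = 1.656845.
Margin = t* × SE = 1.656845 × 0.184187 = 0.30517.
CI: 0.3254 ± 0.30517 → (0.020, 0.631).
With 90% confidence, each one-unit increase in waist circumference is associated with a change of between 0.020 and 0.631 % in body fat percentage.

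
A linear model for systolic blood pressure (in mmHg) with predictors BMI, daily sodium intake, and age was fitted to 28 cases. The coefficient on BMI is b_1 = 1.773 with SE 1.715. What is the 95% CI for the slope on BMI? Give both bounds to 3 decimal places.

(-1.767, 5.313)

df = n − k − 1 = 28 − 3 − 1 = 24.
t* = t_{0.025, 24} = 2.063899.
Margin = t* × SE = 2.063899 × 1.715 = 3.53959.
CI: 1.773 ± 3.53959 → (-1.767, 5.313).
With 95% confidence, each one-unit increase in BMI is associated with a change of between -1.767 and 5.313 mmHg in systolic blood pressure, holding the other predictors fixed.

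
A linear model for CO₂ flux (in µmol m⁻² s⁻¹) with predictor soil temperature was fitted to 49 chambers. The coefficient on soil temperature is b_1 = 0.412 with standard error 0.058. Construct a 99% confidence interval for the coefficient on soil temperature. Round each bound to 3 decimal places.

(0.256, 0.568)

df = n − 2 = 49 − 2 = 47.
t* = t_{0.005, 47} = 2.684556.
Margin = t* × SE = 2.684556 × 0.058 = 0.15570.
CI: 0.412 ± 0.15570 → (0.256, 0.568).
With 99% confidence, each one-unit increase in soil temperature is associated with a change of between 0.256 and 0.568 µmol m⁻² s⁻¹ in CO₂ flux.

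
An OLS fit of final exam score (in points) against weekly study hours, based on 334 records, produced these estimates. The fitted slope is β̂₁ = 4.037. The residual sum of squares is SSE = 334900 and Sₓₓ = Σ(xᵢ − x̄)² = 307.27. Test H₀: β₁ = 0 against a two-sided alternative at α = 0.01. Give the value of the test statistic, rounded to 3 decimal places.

MSE = SSE/(n − 2) = 334900/332 = 1008.73.
SE(β̂₁) = √(MSE/Sₓₓ) = √(1008.73/307.27) = 1.81188.
t = 4.037 / 1.81188 = 2.228.
df = n − 2 = 332.
Two-sided p ≈ 0.0265, which is ≥ 0.01, so fail to reject H₀.
The data do not give significant evidence of an association between weekly study hours and final exam score.

t = 2.228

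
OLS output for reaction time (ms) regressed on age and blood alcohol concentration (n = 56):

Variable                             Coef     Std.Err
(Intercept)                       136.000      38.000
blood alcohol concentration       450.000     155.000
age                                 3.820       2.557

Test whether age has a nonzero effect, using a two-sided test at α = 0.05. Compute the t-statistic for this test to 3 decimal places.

t = 1.494

Read off: b = 3.820, SE = 2.557 for age.
H₀: β₁ = 0 vs H₁: β₁ ≠ 0.
t = 3.820 / 2.557 = 1.494.
df = n − k − 1 = 56 − 2 − 1 = 53.
Two-sided p ≈ 0.1411, which is ≥ 0.05, so fail to reject H₀.
The data do not give significant evidence of an association between age and reaction time, after adjusting for the other predictors.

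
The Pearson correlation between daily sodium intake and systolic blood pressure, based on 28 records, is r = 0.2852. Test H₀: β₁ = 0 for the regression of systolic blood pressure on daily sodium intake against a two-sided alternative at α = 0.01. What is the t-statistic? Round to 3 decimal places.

t = r·√(n − 2)/√(1 − r²) = 0.2852·√26/√0.918661 = 1.517.
df = n − 2 = 26.
Two-sided p ≈ 0.1413, which is ≥ 0.01, so fail to reject H₀.
The data do not give significant evidence of a linear association between daily sodium intake and systolic blood pressure.

t = 1.517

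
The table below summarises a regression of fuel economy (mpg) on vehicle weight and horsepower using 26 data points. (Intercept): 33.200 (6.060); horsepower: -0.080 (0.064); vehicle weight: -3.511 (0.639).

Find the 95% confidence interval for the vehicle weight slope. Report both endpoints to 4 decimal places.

Read off: b = -3.511, SE = 0.639 for vehicle weight.
df = n − k − 1 = 26 − 2 − 1 = 23.
t* = t_{0.025, 23} = 2.068658.
Margin = t* × SE = 2.068658 × 0.639 = 1.321872.
CI: -3.511 ± 1.321872 → (-4.8329, -2.1891).

(-4.8329, -2.1891)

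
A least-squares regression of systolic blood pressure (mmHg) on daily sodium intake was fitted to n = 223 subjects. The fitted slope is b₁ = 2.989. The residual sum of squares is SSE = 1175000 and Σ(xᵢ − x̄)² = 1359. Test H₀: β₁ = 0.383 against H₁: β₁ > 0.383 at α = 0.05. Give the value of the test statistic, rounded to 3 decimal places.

MSE = SSE/(n − 2) = 1175000/221 = 5316.74.
SE(b₁) = √(MSE/Sₓₓ) = √(5316.74/1359) = 1.97794.
t = (2.989 − 0.383) / 1.97794 = 1.318.
df = n − 2 = 221.
One-sided p ≈ 0.0945, which is ≥ 0.05, so fail to reject H₀.
The data do not give significant evidence that the true slope on daily sodium intake exceeds 0.383 mmHg per unit.

t = 1.318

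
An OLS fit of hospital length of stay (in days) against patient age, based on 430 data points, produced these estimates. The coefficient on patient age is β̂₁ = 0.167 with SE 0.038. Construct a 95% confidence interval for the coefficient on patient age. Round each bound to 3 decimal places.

df = n − 2 = 430 − 2 = 428.
t* = t_{0.025, 428} = 1.965522.
Margin = t* × SE = 1.965522 × 0.038 = 0.07469.
CI: 0.167 ± 0.07469 → (0.092, 0.242).
With 95% confidence, each one-unit increase in patient age is associated with a change of between 0.092 and 0.242 days in hospital length of stay.

(0.092, 0.242)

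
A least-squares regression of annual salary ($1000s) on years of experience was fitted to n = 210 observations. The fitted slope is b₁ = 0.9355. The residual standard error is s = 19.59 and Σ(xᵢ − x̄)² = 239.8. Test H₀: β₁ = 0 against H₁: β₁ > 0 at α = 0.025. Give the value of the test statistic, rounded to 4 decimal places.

SE(b₁) = s/√Sₓₓ = 19.59/√239.8 = 1.26506.
t = 0.9355 / 1.26506 = 0.7395.
df = n − 2 = 208.
One-sided p ≈ 0.2302, which is ≥ 0.025, so fail to reject H₀.
The data do not give significant evidence that the true slope on years of experience is positive.

t = 0.7395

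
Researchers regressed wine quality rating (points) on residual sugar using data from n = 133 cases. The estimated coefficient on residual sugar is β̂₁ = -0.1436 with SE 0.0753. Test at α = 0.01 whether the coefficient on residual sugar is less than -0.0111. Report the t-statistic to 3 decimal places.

t = -1.760

H₀: β₁ = -0.0111 vs H₁: β₁ < -0.0111.
t = (β̂₁ − β₁⁰)/SE = (-0.1436 − (-0.0111)) / 0.0753 = -1.760.
df = n − 2 = 133 − 2 = 131.
One-sided p ≈ 0.0404, which is ≥ 0.01, so fail to reject H₀.
The data do not give significant evidence that the true slope on residual sugar is below -0.0111 points per unit.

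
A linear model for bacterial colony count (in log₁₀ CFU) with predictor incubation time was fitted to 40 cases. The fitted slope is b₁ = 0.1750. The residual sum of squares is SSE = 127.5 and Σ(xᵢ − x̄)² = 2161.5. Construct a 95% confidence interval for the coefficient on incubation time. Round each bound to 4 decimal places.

MSE = SSE/(n − 2) = 127.5/38 = 3.35526.
SE(b₁) = √(MSE/Sₓₓ) = √(3.35526/2161.5) = 0.039399.
df = n − 2 = 38.
t* = t_{0.025, 38} = 2.024394.
Margin = t* × SE = 2.024394 × 0.039399 = 0.079759.
CI: 0.1750 ± 0.079759 → (0.0952, 0.2548).
With 95% confidence, each one-unit increase in incubation time is associated with a change of between 0.0952 and 0.2548 log₁₀ CFU in bacterial colony count.

(0.0952, 0.2548)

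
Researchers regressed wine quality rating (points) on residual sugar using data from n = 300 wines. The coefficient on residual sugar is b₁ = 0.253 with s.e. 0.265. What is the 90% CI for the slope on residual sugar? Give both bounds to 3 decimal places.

(-0.184, 0.690)

df = n − 2 = 300 − 2 = 298.
t* = t_{0.05, 298} = 1.649983.
Margin = t* × SE = 1.649983 × 0.265 = 0.43725.
CI: 0.253 ± 0.43725 → (-0.184, 0.690).
With 90% confidence, each one-unit increase in residual sugar is associated with a change of between -0.184 and 0.690 points in wine quality rating.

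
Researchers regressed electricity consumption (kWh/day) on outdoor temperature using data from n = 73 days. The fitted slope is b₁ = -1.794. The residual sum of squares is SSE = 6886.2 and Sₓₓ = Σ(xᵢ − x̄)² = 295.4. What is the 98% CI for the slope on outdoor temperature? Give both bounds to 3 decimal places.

MSE = SSE/(n − 2) = 6886.2/71 = 96.9887.
SE(b₁) = √(MSE/Sₓₓ) = √(96.9887/295.4) = 0.573001.
df = n − 2 = 71.
t* = t_{0.01, 71} = 2.380024.
Margin = t* × SE = 2.380024 × 0.573001 = 1.36376.
CI: -1.794 ± 1.36376 → (-3.158, -0.430).
With 98% confidence, each one-unit increase in outdoor temperature is associated with a change of between -3.158 and -0.430 kWh/day in electricity consumption.

(-3.158, -0.430)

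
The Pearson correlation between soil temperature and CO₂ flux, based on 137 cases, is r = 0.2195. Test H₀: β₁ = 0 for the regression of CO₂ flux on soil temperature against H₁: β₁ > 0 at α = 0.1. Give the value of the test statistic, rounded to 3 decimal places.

t = r·√(n − 2)/√(1 − r²) = 0.2195·√135/√0.95182 = 2.614.
df = n − 2 = 135.
One-sided p ≈ 0.0050, which is < 0.1, so reject H₀.
There is evidence of a linear association between soil temperature and CO₂ flux.

t = 2.614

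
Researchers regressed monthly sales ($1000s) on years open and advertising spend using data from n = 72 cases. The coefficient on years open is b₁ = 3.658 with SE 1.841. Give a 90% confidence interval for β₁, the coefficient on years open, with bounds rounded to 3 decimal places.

df = n − k − 1 = 72 − 2 − 1 = 69.
t* = t_{0.05, 69} = 1.667239.
Margin = t* × SE = 1.667239 × 1.841 = 3.06939.
CI: 3.658 ± 3.06939 → (0.589, 6.727).
With 90% confidence, each one-unit increase in years open is associated with a change of between 0.589 and 6.727 $1000s in monthly sales, holding the other predictors fixed.

(0.589, 6.727)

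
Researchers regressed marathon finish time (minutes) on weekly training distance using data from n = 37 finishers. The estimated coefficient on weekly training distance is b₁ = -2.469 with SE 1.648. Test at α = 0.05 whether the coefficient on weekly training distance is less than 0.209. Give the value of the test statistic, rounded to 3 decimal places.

t = -1.625

H₀: β₁ = 0.209 vs H₁: β₁ < 0.209.
t = (b₁ − β₁⁰)/SE = (-2.469 − 0.209) / 1.648 = -1.625.
df = n − 2 = 37 − 2 = 35.
One-sided p ≈ 0.0566, which is ≥ 0.05, so fail to reject H₀.
The data do not give significant evidence that the true slope on weekly training distance is below 0.209 minutes per unit.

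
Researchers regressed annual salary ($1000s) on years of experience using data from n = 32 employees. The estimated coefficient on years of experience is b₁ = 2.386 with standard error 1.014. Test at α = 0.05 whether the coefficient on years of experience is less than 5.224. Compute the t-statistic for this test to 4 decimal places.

t = -2.7988

H₀: β₁ = 5.224 vs H₁: β₁ < 5.224.
t = (b₁ − β₁⁰)/SE = (2.386 − 5.224) / 1.014 = -2.7988.
df = n − 2 = 32 − 2 = 30.
One-sided p ≈ 0.0044, which is < 0.05, so reject H₀.
There is evidence that the true slope on years of experience is below 5.224 $1000s per unit.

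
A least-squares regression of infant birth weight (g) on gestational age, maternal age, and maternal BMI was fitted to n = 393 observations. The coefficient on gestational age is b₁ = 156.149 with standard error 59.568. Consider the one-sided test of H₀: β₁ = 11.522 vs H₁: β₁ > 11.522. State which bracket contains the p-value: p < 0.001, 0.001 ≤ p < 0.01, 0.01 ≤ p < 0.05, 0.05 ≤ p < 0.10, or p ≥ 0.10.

t = (156.149 − 11.522) / 59.568 = 2.428.
df = n − k − 1 = 393 − 3 − 1 = 389.
One-sided p = P(T_{389} > t) ≈ 0.0078.
So 0.001 ≤ p < 0.01.

0.001 ≤ p < 0.01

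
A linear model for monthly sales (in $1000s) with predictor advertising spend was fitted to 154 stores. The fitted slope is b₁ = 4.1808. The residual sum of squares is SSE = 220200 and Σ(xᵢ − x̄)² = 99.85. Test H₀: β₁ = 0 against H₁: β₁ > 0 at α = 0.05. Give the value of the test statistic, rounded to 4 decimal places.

MSE = SSE/(n − 2) = 220200/152 = 1448.68.
SE(b₁) = √(MSE/Sₓₓ) = √(1448.68/99.85) = 3.80902.
t = 4.1808 / 3.80902 = 1.0976.
df = n − 2 = 152.
One-sided p ≈ 0.1371, which is ≥ 0.05, so fail to reject H₀.
The data do not give significant evidence that the true slope on advertising spend is positive.

t = 1.0976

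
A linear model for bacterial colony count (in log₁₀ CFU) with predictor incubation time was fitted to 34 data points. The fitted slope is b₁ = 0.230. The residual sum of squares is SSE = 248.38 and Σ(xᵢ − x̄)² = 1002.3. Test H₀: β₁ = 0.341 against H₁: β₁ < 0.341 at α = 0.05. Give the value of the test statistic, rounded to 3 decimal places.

MSE = SSE/(n − 2) = 248.38/32 = 7.76187.
SE(b₁) = √(MSE/Sₓₓ) = √(7.76187/1002.3) = 0.0880004.
t = (0.230 − 0.341) / 0.0880004 = -1.261.
df = n − 2 = 32.
One-sided p ≈ 0.1081, which is ≥ 0.05, so fail to reject H₀.
The data do not give significant evidence that the true slope on incubation time is below 0.341 log₁₀ CFU per unit.

t = -1.261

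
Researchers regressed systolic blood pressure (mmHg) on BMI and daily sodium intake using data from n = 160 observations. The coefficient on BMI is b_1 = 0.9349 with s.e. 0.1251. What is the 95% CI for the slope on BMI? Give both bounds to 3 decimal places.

(0.688, 1.182)

df = n − k − 1 = 160 − 2 − 1 = 157.
t* = t_{0.025, 157} = 1.975189.
Margin = t* × SE = 1.975189 × 0.1251 = 0.24710.
CI: 0.9349 ± 0.24710 → (0.688, 1.182).
With 95% confidence, each one-unit increase in BMI is associated with a change of between 0.688 and 1.182 mmHg in systolic blood pressure, holding the other predictors fixed.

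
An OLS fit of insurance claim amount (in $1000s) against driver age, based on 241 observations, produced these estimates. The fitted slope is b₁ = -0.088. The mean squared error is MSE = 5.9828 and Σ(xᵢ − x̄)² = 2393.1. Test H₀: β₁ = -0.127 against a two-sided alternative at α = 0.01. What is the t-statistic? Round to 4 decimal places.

SE(b₁) = √(MSE/Sₓₓ) = √(5.9828/2393.1) = 0.0500002.
t = (-0.088 − (-0.127)) / 0.0500002 = 0.7800.
df = n − 2 = 239.
Two-sided p ≈ 0.4362, which is ≥ 0.01, so fail to reject H₀.
The data are consistent with a true slope of -0.127 $1000s per unit of driver age.

t = 0.7800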